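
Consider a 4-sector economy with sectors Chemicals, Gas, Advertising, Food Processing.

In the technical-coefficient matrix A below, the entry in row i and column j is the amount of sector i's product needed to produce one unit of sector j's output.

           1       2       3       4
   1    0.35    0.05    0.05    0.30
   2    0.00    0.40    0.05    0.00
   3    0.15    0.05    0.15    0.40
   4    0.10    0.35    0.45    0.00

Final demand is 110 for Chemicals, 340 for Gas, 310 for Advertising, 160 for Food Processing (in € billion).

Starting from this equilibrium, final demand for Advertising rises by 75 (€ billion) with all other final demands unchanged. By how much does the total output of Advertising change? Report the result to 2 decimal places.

I − A =
  [   0.65    -0.05    -0.05    -0.30]
  [   0.00     0.60    -0.05     0.00]
  [  -0.15    -0.05     0.85    -0.40]
  [  -0.10    -0.35    -0.45     1.00]
Compute the cofactors C_ij = (−1)^(i+j)·(3×3 minor ij) of I−A; the adjugate is their transpose:
adj(I−A) = Cᵀ =
  [ 0.392500   0.139000   0.118750   0.165250]
  [ 0.009500   0.380250   0.031000   0.015250]
  [ 0.114000   0.147250   0.372000   0.183000]
  [ 0.093875   0.213250   0.190125   0.325000]
det(I−A) = Σ_j (I−A)_1j·C_1j = (0.65)(0.392500) + (-0.05)(0.009500) + (-0.05)(0.114000) + (-0.30)(0.093875) = 0.2207875
(I − A)⁻¹ = adj(I−A) / det(I−A) ≈
  [   1.7777     0.6296     0.5378     0.7485]
  [   0.0430     1.7222     0.1404     0.0691]
  [   0.5163     0.6669     1.6849     0.8289]
  [   0.4252     0.9659     0.8611     1.4720]
Δx = (I − A)⁻¹ Δd with Δd having +75 in the Advertising component and 0 elsewhere.
So Δx_3 = L_33 · (+75), where L_33 = adj(I−A)_33 / det(I−A) = 0.372000 / 0.2207875.
Δx_3 = 0.372000 × (+75) / 0.2207875 = 27.90 / 0.2207875 ≈ 126.37.

Δx_3 = 126.37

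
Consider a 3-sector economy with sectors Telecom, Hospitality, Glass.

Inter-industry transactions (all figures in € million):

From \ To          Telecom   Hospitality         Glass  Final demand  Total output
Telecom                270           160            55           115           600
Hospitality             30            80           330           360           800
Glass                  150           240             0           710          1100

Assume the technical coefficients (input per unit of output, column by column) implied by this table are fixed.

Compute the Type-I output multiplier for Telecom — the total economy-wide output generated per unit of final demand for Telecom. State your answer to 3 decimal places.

Technical coefficients a_ij = z_ij / X_j:
  a_11 = 270/600 = 0.45, a_21 = 30/600 = 0.05, a_31 = 150/600 = 0.25
  a_12 = 160/800 = 0.20, a_22 = 80/800 = 0.10, a_32 = 240/800 = 0.30
  a_13 = 55/1100 = 0.05, a_23 = 330/1100 = 0.30, a_33 = 0/1100 = 0.00
I − A =
  [   0.55    -0.20    -0.05]
  [  -0.05     0.90    -0.30]
  [  -0.25    -0.30     1.00]
Cofactors of I−A, C_ij = (−1)^(i+j)·(minor ij) (rows/columns in the sector order above):
  C_11 = (0.90)(1.00) − (-0.30)(-0.30) = 0.8100
  C_12 = −[(-0.05)(1.00) − (-0.30)(-0.25)] = 0.1250
  C_13 = (-0.05)(-0.30) − (0.90)(-0.25) = 0.2400
  C_21 = −[(-0.20)(1.00) − (-0.05)(-0.30)] = 0.2150
  C_22 = (0.55)(1.00) − (-0.05)(-0.25) = 0.5375
  C_23 = −[(0.55)(-0.30) − (-0.20)(-0.25)] = 0.2150
  C_31 = (-0.20)(-0.30) − (-0.05)(0.90) = 0.1050
  C_32 = −[(0.55)(-0.30) − (-0.05)(-0.05)] = 0.1675
  C_33 = (0.55)(0.90) − (-0.20)(-0.05) = 0.4850
det(I−A) = Σ_j (I−A)_1j·C_1j = (0.55)(0.8100) + (-0.20)(0.1250) + (-0.05)(0.2400) = 0.4085
adj(I−A) = Cᵀ =
  [ 0.8100   0.2150   0.1050]
  [ 0.1250   0.5375   0.1675]
  [ 0.2400   0.2150   0.4850]
(I − A)⁻¹ = adj(I−A) / det(I−A) ≈
  [   1.9829     0.5263     0.2570]
  [   0.3060     1.3158     0.4100]
  [   0.5875     0.5263     1.1873]
The output multiplier for sector j is the column-j sum of the Leontief inverse (I − A)⁻¹ = adj(I−A) / det(I−A).
Column 1 of adj(I−A): (0.8100, 0.1250, 0.2400); det(I−A) = 0.4085.
m_1 = (0.8100 + 0.1250 + 0.2400) / 0.4085 = 1.175 / 0.4085 ≈ 2.876.

m_1 = 2.876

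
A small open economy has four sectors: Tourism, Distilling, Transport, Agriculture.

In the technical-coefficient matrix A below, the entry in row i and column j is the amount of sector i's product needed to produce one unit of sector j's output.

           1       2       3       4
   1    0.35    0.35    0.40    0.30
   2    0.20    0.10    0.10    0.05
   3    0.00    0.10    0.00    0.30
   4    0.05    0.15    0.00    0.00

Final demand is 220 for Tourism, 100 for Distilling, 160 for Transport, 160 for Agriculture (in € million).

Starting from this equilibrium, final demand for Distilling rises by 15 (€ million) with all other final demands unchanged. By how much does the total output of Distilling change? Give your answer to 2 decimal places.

Δx_2 = 20.52

I − A =
  [   0.65    -0.35    -0.40    -0.30]
  [  -0.20     0.90    -0.10    -0.05]
  [   0.00    -0.10     1.00    -0.30]
  [  -0.05    -0.15     0.00     1.00]
Compute the cofactors C_ij = (−1)^(i+j)·(3×3 minor ij) of I−A; the adjugate is their transpose:
adj(I−A) = Cᵀ =
  [ 0.87800   0.45300   0.39650   0.40500]
  [ 0.20400   0.62900   0.14450   0.13600]
  [ 0.04275   0.09800   0.48675   0.16375]
  [ 0.07450   0.11700   0.04150   0.50050]
det(I−A) = Σ_j (I−A)_1j·C_1j = (0.65)(0.87800) + (-0.35)(0.20400) + (-0.40)(0.04275) + (-0.30)(0.07450) = 0.45985
(I − A)⁻¹ = adj(I−A) / det(I−A) ≈
  [   1.9093     0.9851     0.8622     0.8807]
  [   0.4436     1.3678     0.3142     0.2957]
  [   0.0930     0.2131     1.0585     0.3561]
  [   0.1620     0.2544     0.0902     1.0884]
Δx = (I − A)⁻¹ Δd with Δd having +15 in the Distilling component and 0 elsewhere.
So Δx_2 = L_22 · (+15), where L_22 = adj(I−A)_22 / det(I−A) = 0.62900 / 0.45985.
Δx_2 = 0.62900 × (+15) / 0.45985 = 9.435 / 0.45985 ≈ 20.52.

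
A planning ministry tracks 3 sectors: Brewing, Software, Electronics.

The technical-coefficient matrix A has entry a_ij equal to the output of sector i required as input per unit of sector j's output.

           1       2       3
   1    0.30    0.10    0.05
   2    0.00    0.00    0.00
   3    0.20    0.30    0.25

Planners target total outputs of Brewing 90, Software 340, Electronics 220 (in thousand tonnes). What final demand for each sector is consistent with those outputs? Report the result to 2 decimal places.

I − A =
  [   0.70    -0.10    -0.05]
  [   0.00     1.00     0.00]
  [  -0.20    -0.30     0.75]
d = (I − A) x:
  d_1 = (+0.70)·90 + (-0.10)·340 + (-0.05)·220 = 18.00
  d_2 = (+0.00)·90 + (+1.00)·340 + (+0.00)·220 = 340.00
  d_3 = (-0.20)·90 + (-0.30)·340 + (+0.75)·220 = 45.00

d_1 = 18.00, d_2 = 340.00, d_3 = 45.00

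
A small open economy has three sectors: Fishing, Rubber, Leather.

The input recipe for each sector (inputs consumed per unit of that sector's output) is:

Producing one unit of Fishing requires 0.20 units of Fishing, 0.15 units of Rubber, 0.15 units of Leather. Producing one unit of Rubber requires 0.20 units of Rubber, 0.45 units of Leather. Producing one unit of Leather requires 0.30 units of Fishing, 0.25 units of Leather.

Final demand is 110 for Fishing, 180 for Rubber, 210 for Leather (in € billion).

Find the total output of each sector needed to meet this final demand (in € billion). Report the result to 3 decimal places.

I − A =
  [   0.80     0.00    -0.30]
  [  -0.15     0.80     0.00]
  [  -0.15    -0.45     0.75]
Cofactors of I−A, C_ij = (−1)^(i+j)·(minor ij) (rows/columns in the sector order above):
  C_11 = (0.80)(0.75) − (0.00)(-0.45) = 0.6000
  C_12 = −[(-0.15)(0.75) − (0.00)(-0.15)] = 0.1125
  C_13 = (-0.15)(-0.45) − (0.80)(-0.15) = 0.1875
  C_21 = −[(0.00)(0.75) − (-0.30)(-0.45)] = 0.1350
  C_22 = (0.80)(0.75) − (-0.30)(-0.15) = 0.5550
  C_23 = −[(0.80)(-0.45) − (0.00)(-0.15)] = 0.3600
  C_31 = (0.00)(0.00) − (-0.30)(0.80) = 0.2400
  C_32 = −[(0.80)(0.00) − (-0.30)(-0.15)] = 0.0450
  C_33 = (0.80)(0.80) − (0.00)(-0.15) = 0.6400
det(I−A) = Σ_j (I−A)_1j·C_1j = (0.80)(0.6000) + (0.00)(0.1125) + (-0.30)(0.1875) = 0.42375
adj(I−A) = Cᵀ =
  [ 0.6000   0.1350   0.2400]
  [ 0.1125   0.5550   0.0450]
  [ 0.1875   0.3600   0.6400]
(I − A)⁻¹ = adj(I−A) / det(I−A) ≈
  [   1.4159     0.3186     0.5664]
  [   0.2655     1.3097     0.1062]
  [   0.4425     0.8496     1.5103]
x = (I − A)⁻¹ d = adj(I−A)·d / det(I−A), with det(I−A) = 0.42375:
  x_F = (0.6000·110 + 0.1350·180 + 0.2400·210) / 0.42375 = 140.70 / 0.42375 ≈ 332.035
  x_R = (0.1125·110 + 0.5550·180 + 0.0450·210) / 0.42375 = 121.725 / 0.42375 ≈ 287.257
  x_L = (0.1875·110 + 0.3600·180 + 0.6400·210) / 0.42375 = 219.825 / 0.42375 ≈ 518.761

x_F = 332.035, x_R = 287.257, x_L = 518.761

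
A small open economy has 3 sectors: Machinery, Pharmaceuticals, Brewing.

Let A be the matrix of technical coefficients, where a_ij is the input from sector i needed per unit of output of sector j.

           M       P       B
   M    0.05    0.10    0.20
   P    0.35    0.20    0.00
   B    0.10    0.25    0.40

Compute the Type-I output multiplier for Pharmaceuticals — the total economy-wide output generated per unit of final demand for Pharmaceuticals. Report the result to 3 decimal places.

m_P = 2.260

I − A =
  [   0.95    -0.10    -0.20]
  [  -0.35     0.80     0.00]
  [  -0.10    -0.25     0.60]
Cofactors of I−A, C_ij = (−1)^(i+j)·(minor ij) (rows/columns in the sector order above):
  C_11 = (0.80)(0.60) − (0.00)(-0.25) = 0.4800
  C_12 = −[(-0.35)(0.60) − (0.00)(-0.10)] = 0.2100
  C_13 = (-0.35)(-0.25) − (0.80)(-0.10) = 0.1675
  C_21 = −[(-0.10)(0.60) − (-0.20)(-0.25)] = 0.1100
  C_22 = (0.95)(0.60) − (-0.20)(-0.10) = 0.5500
  C_23 = −[(0.95)(-0.25) − (-0.10)(-0.10)] = 0.2475
  C_31 = (-0.10)(0.00) − (-0.20)(0.80) = 0.1600
  C_32 = −[(0.95)(0.00) − (-0.20)(-0.35)] = 0.0700
  C_33 = (0.95)(0.80) − (-0.10)(-0.35) = 0.7250
det(I−A) = Σ_j (I−A)_1j·C_1j = (0.95)(0.4800) + (-0.10)(0.2100) + (-0.20)(0.1675) = 0.4015
adj(I−A) = Cᵀ =
  [ 0.4800   0.1100   0.1600]
  [ 0.2100   0.5500   0.0700]
  [ 0.1675   0.2475   0.7250]
(I − A)⁻¹ = adj(I−A) / det(I−A) ≈
  [   1.1955     0.2740     0.3985]
  [   0.5230     1.3699     0.1743]
  [   0.4172     0.6164     1.8057]
The output multiplier for sector j is the column-j sum of the Leontief inverse (I − A)⁻¹ = adj(I−A) / det(I−A).
Column P of adj(I−A): (0.1100, 0.5500, 0.2475); det(I−A) = 0.4015.
m_P = (0.1100 + 0.5500 + 0.2475) / 0.4015 = 0.9075 / 0.4015 ≈ 2.260.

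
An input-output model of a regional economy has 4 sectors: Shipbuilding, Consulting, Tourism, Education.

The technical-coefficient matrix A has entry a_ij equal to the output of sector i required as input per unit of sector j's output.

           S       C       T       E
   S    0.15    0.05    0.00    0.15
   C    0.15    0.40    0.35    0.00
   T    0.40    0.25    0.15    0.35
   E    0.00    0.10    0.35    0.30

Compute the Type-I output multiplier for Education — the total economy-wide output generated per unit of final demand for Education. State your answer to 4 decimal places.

m_E = 5.1296

I − A =
  [   0.85    -0.05     0.00    -0.15]
  [  -0.15     0.60    -0.35     0.00]
  [  -0.40    -0.25     0.85    -0.35]
  [   0.00    -0.10    -0.35     0.70]
Compute the cofactors C_ij = (−1)^(i+j)·(3×3 minor ij) of I−A; the adjugate is their transpose:
adj(I−A) = Cᵀ =
  [ 0.210000   0.049500   0.049000   0.069500]
  [ 0.168875   0.380625   0.216125   0.144250]
  [ 0.199500   0.198500   0.349500   0.217500]
  [ 0.123875   0.153625   0.205625   0.345750]
det(I−A) = Σ_j (I−A)_1j·C_1j = (0.85)(0.210000) + (-0.05)(0.168875) + (0.00)(0.199500) + (-0.15)(0.123875) = 0.151475
(I − A)⁻¹ = adj(I−A) / det(I−A) ≈
  [   1.38637     0.32679     0.32349     0.45882]
  [   1.11487     2.51279     1.42680     0.95230]
  [   1.31705     1.31045     2.30731     1.43588]
  [   0.81779     1.01419     1.35748     2.28255]
The output multiplier for sector j is the column-j sum of the Leontief inverse (I − A)⁻¹ = adj(I−A) / det(I−A).
Column E of adj(I−A): (0.069500, 0.144250, 0.217500, 0.345750); det(I−A) = 0.151475.
m_E = (0.069500 + 0.144250 + 0.217500 + 0.345750) / 0.151475 = 0.777 / 0.151475 ≈ 5.1296.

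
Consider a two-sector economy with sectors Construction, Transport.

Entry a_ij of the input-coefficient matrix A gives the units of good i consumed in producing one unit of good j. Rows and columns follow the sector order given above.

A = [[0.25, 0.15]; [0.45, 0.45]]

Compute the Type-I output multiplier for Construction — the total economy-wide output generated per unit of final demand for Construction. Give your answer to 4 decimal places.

m_C = 2.8986

I − A =
  [   0.75    -0.15]
  [  -0.45     0.55]
det(I−A) = (0.75)(0.55) − (-0.15)(-0.45) = 0.3450
adj(I−A) = [[0.55, 0.15], [0.45, 0.75]]
(I − A)⁻¹ = adj(I−A) / det(I−A) ≈
  [   1.59420     0.43478]
  [   1.30435     2.17391]
The output multiplier for sector j is the column-j sum of the Leontief inverse (I − A)⁻¹ = adj(I−A) / det(I−A).
Column C of adj(I−A): (0.55, 0.45); det(I−A) = 0.3450.
m_C = (0.55 + 0.45) / 0.3450 = 1.00 / 0.3450 ≈ 2.8986.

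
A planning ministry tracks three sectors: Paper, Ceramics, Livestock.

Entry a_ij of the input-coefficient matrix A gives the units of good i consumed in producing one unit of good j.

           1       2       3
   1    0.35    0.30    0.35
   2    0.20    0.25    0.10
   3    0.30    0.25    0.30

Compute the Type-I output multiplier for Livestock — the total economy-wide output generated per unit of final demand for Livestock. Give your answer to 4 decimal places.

m_3 = 4.8101

I − A =
  [   0.65    -0.30    -0.35]
  [  -0.20     0.75    -0.10]
  [  -0.30    -0.25     0.70]
Cofactors of I−A, C_ij = (−1)^(i+j)·(minor ij) (rows/columns in the sector order above):
  C_11 = (0.75)(0.70) − (-0.10)(-0.25) = 0.5000
  C_12 = −[(-0.20)(0.70) − (-0.10)(-0.30)] = 0.1700
  C_13 = (-0.20)(-0.25) − (0.75)(-0.30) = 0.2750
  C_21 = −[(-0.30)(0.70) − (-0.35)(-0.25)] = 0.2975
  C_22 = (0.65)(0.70) − (-0.35)(-0.30) = 0.3500
  C_23 = −[(0.65)(-0.25) − (-0.30)(-0.30)] = 0.2525
  C_31 = (-0.30)(-0.10) − (-0.35)(0.75) = 0.2925
  C_32 = −[(0.65)(-0.10) − (-0.35)(-0.20)] = 0.1350
  C_33 = (0.65)(0.75) − (-0.30)(-0.20) = 0.4275
det(I−A) = Σ_j (I−A)_1j·C_1j = (0.65)(0.5000) + (-0.30)(0.1700) + (-0.35)(0.2750) = 0.17775
adj(I−A) = Cᵀ =
  [ 0.5000   0.2975   0.2925]
  [ 0.1700   0.3500   0.1350]
  [ 0.2750   0.2525   0.4275]
(I − A)⁻¹ = adj(I−A) / det(I−A) ≈
  [   2.81294     1.67370     1.64557]
  [   0.95640     1.96906     0.75949]
  [   1.54712     1.42053     2.40506]
The output multiplier for sector j is the column-j sum of the Leontief inverse (I − A)⁻¹ = adj(I−A) / det(I−A).
Column 3 of adj(I−A): (0.2925, 0.1350, 0.4275); det(I−A) = 0.17775.
m_3 = (0.2925 + 0.1350 + 0.4275) / 0.17775 = 0.855 / 0.17775 ≈ 4.8101.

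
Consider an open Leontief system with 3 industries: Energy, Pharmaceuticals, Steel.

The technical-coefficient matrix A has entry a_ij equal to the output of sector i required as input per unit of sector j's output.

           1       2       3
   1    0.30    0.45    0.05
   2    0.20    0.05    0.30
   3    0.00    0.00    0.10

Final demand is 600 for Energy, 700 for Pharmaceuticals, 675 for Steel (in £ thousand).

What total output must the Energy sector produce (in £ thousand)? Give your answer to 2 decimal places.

I − A =
  [   0.70    -0.45    -0.05]
  [  -0.20     0.95    -0.30]
  [   0.00     0.00     0.90]
Cofactors of I−A, C_ij = (−1)^(i+j)·(minor ij) (rows/columns in the sector order above):
  C_11 = (0.95)(0.90) − (-0.30)(0.00) = 0.8550
  C_12 = −[(-0.20)(0.90) − (-0.30)(0.00)] = 0.1800
  C_13 = (-0.20)(0.00) − (0.95)(0.00) = 0.0000
  C_21 = −[(-0.45)(0.90) − (-0.05)(0.00)] = 0.4050
  C_22 = (0.70)(0.90) − (-0.05)(0.00) = 0.6300
  C_23 = −[(0.70)(0.00) − (-0.45)(0.00)] = 0.0000
  C_31 = (-0.45)(-0.30) − (-0.05)(0.95) = 0.1825
  C_32 = −[(0.70)(-0.30) − (-0.05)(-0.20)] = 0.2200
  C_33 = (0.70)(0.95) − (-0.45)(-0.20) = 0.5750
det(I−A) = Σ_j (I−A)_1j·C_1j = (0.70)(0.8550) + (-0.45)(0.1800) + (-0.05)(0.0000) = 0.5175
adj(I−A) = Cᵀ =
  [ 0.8550   0.4050   0.1825]
  [ 0.1800   0.6300   0.2200]
  [ 0.0000   0.0000   0.5750]
(I − A)⁻¹ = adj(I−A) / det(I−A) ≈
  [   1.6522     0.7826     0.3527]
  [   0.3478     1.2174     0.4251]
  [   0.0000     0.0000     1.1111]
x = (I − A)⁻¹ d = adj(I−A)·d / det(I−A), with det(I−A) = 0.5175:
  x_1 = (0.8550·600 + 0.4050·700 + 0.1825·675) / 0.5175 = 919.6875 / 0.5175 ≈ 1777.17
  x_2 = (0.1800·600 + 0.6300·700 + 0.2200·675) / 0.5175 = 697.50 / 0.5175 ≈ 1347.83
  x_3 = (0.0000·600 + 0.0000·700 + 0.5750·675) / 0.5175 = 388.125 / 0.5175 = 750.00

x_1 = 1777.17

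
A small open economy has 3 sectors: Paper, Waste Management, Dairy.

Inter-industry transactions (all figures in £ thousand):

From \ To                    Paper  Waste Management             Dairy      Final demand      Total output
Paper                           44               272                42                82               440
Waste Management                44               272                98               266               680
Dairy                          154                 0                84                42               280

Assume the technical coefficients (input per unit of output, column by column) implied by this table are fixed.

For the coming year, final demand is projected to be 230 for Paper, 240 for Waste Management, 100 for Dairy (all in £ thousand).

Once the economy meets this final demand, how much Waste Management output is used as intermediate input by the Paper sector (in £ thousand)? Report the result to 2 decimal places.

Technical coefficients a_ij = z_ij / X_j:
  a_PP = 44/440 = 0.10, a_WP = 44/440 = 0.10, a_DP = 154/440 = 0.35
  a_PW = 272/680 = 0.40, a_WW = 272/680 = 0.40, a_DW = 0/680 = 0.00
  a_PD = 42/280 = 0.15, a_WD = 98/280 = 0.35, a_DD = 84/280 = 0.30
I − A =
  [   0.90    -0.40    -0.15]
  [  -0.10     0.60    -0.35]
  [  -0.35     0.00     0.70]
Cofactors of I−A, C_ij = (−1)^(i+j)·(minor ij) (rows/columns in the sector order above):
  C_11 = (0.60)(0.70) − (-0.35)(0.00) = 0.4200
  C_12 = −[(-0.10)(0.70) − (-0.35)(-0.35)] = 0.1925
  C_13 = (-0.10)(0.00) − (0.60)(-0.35) = 0.2100
  C_21 = −[(-0.40)(0.70) − (-0.15)(0.00)] = 0.2800
  C_22 = (0.90)(0.70) − (-0.15)(-0.35) = 0.5775
  C_23 = −[(0.90)(0.00) − (-0.40)(-0.35)] = 0.1400
  C_31 = (-0.40)(-0.35) − (-0.15)(0.60) = 0.2300
  C_32 = −[(0.90)(-0.35) − (-0.15)(-0.10)] = 0.3300
  C_33 = (0.90)(0.60) − (-0.40)(-0.10) = 0.5000
det(I−A) = Σ_j (I−A)_1j·C_1j = (0.90)(0.4200) + (-0.40)(0.1925) + (-0.15)(0.2100) = 0.2695
adj(I−A) = Cᵀ =
  [ 0.4200   0.2800   0.2300]
  [ 0.1925   0.5775   0.3300]
  [ 0.2100   0.1400   0.5000]
(I − A)⁻¹ = adj(I−A) / det(I−A) ≈
  [   1.5584     1.0390     0.8534]
  [   0.7143     2.1429     1.2245]
  [   0.7792     0.5195     1.8553]
First solve x = (I − A)⁻¹ d = adj(I−A)·d / det(I−A); in particular x_P = (0.4200·230 + 0.2800·240 + 0.2300·100) / 0.2695 = 186.80 / 0.2695 ≈ 693.1354.
Intermediate flow from W to P: z_WP = a_WP · x_P = 0.10 × 186.80 / 0.2695 = 18.68 / 0.2695 ≈ 69.31.

z_WP = 69.31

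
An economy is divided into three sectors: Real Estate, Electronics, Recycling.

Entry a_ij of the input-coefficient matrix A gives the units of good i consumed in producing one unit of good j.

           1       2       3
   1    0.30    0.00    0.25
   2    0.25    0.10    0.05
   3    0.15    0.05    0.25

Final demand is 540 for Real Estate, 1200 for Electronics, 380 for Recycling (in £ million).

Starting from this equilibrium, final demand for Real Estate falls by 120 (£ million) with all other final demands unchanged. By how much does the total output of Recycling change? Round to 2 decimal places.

I − A =
  [   0.70     0.00    -0.25]
  [  -0.25     0.90    -0.05]
  [  -0.15    -0.05     0.75]
Cofactors of I−A, C_ij = (−1)^(i+j)·(minor ij) (rows/columns in the sector order above):
  C_11 = (0.90)(0.75) − (-0.05)(-0.05) = 0.6725
  C_12 = −[(-0.25)(0.75) − (-0.05)(-0.15)] = 0.1950
  C_13 = (-0.25)(-0.05) − (0.90)(-0.15) = 0.1475
  C_21 = −[(0.00)(0.75) − (-0.25)(-0.05)] = 0.0125
  C_22 = (0.70)(0.75) − (-0.25)(-0.15) = 0.4875
  C_23 = −[(0.70)(-0.05) − (0.00)(-0.15)] = 0.0350
  C_31 = (0.00)(-0.05) − (-0.25)(0.90) = 0.2250
  C_32 = −[(0.70)(-0.05) − (-0.25)(-0.25)] = 0.0975
  C_33 = (0.70)(0.90) − (0.00)(-0.25) = 0.6300
det(I−A) = Σ_j (I−A)_1j·C_1j = (0.70)(0.6725) + (0.00)(0.1950) + (-0.25)(0.1475) = 0.433875
adj(I−A) = Cᵀ =
  [ 0.6725   0.0125   0.2250]
  [ 0.1950   0.4875   0.0975]
  [ 0.1475   0.0350   0.6300]
(I − A)⁻¹ = adj(I−A) / det(I−A) ≈
  [   1.5500     0.0288     0.5186]
  [   0.4494     1.1236     0.2247]
  [   0.3400     0.0807     1.4520]
Δx = (I − A)⁻¹ Δd with Δd having -120 in the Real Estate component and 0 elsewhere.
So Δx_3 = L_31 · (-120), where L_31 = adj(I−A)_31 / det(I−A) = 0.1475 / 0.433875.
Δx_3 = 0.1475 × (-120) / 0.433875 = -17.70 / 0.433875 ≈ -40.80.

Δx_3 = -40.80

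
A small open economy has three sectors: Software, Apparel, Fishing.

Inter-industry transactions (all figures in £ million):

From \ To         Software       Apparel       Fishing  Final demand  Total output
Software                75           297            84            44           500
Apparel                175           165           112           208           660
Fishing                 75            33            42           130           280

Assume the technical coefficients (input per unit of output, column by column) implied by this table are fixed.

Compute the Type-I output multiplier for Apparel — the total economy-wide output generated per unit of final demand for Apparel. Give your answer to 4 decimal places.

m_2 = 3.6462

Technical coefficients a_ij = z_ij / X_j:
  a_11 = 75/500 = 0.15, a_21 = 175/500 = 0.35, a_31 = 75/500 = 0.15
  a_12 = 297/660 = 0.45, a_22 = 165/660 = 0.25, a_32 = 33/660 = 0.05
  a_13 = 84/280 = 0.30, a_23 = 112/280 = 0.40, a_33 = 42/280 = 0.15
I − A =
  [   0.85    -0.45    -0.30]
  [  -0.35     0.75    -0.40]
  [  -0.15    -0.05     0.85]
Cofactors of I−A, C_ij = (−1)^(i+j)·(minor ij) (rows/columns in the sector order above):
  C_11 = (0.75)(0.85) − (-0.40)(-0.05) = 0.6175
  C_12 = −[(-0.35)(0.85) − (-0.40)(-0.15)] = 0.3575
  C_13 = (-0.35)(-0.05) − (0.75)(-0.15) = 0.1300
  C_21 = −[(-0.45)(0.85) − (-0.30)(-0.05)] = 0.3975
  C_22 = (0.85)(0.85) − (-0.30)(-0.15) = 0.6775
  C_23 = −[(0.85)(-0.05) − (-0.45)(-0.15)] = 0.1100
  C_31 = (-0.45)(-0.40) − (-0.30)(0.75) = 0.4050
  C_32 = −[(0.85)(-0.40) − (-0.30)(-0.35)] = 0.4450
  C_33 = (0.85)(0.75) − (-0.45)(-0.35) = 0.4800
det(I−A) = Σ_j (I−A)_1j·C_1j = (0.85)(0.6175) + (-0.45)(0.3575) + (-0.30)(0.1300) = 0.3250
adj(I−A) = Cᵀ =
  [ 0.6175   0.3975   0.4050]
  [ 0.3575   0.6775   0.4450]
  [ 0.1300   0.1100   0.4800]
(I − A)⁻¹ = adj(I−A) / det(I−A) ≈
  [   1.90000     1.22308     1.24615]
  [   1.10000     2.08462     1.36923]
  [   0.40000     0.33846     1.47692]
The output multiplier for sector j is the column-j sum of the Leontief inverse (I − A)⁻¹ = adj(I−A) / det(I−A).
Column 2 of adj(I−A): (0.3975, 0.6775, 0.1100); det(I−A) = 0.3250.
m_2 = (0.3975 + 0.6775 + 0.1100) / 0.3250 = 1.185 / 0.3250 ≈ 3.6462.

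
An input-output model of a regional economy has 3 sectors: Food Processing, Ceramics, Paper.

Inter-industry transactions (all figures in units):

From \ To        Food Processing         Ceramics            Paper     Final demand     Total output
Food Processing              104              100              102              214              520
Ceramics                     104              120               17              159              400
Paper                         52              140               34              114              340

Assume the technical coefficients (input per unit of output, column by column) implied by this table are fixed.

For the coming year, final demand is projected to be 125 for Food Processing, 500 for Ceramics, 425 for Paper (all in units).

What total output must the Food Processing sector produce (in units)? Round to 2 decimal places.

Technical coefficients a_ij = z_ij / X_j:
  a_FF = 104/520 = 0.20, a_CF = 104/520 = 0.20, a_PF = 52/520 = 0.10
  a_FC = 100/400 = 0.25, a_CC = 120/400 = 0.30, a_PC = 140/400 = 0.35
  a_FP = 102/340 = 0.30, a_CP = 17/340 = 0.05, a_PP = 34/340 = 0.10
I − A =
  [   0.80    -0.25    -0.30]
  [  -0.20     0.70    -0.05]
  [  -0.10    -0.35     0.90]
Cofactors of I−A, C_ij = (−1)^(i+j)·(minor ij) (rows/columns in the sector order above):
  C_11 = (0.70)(0.90) − (-0.05)(-0.35) = 0.6125
  C_12 = −[(-0.20)(0.90) − (-0.05)(-0.10)] = 0.1850
  C_13 = (-0.20)(-0.35) − (0.70)(-0.10) = 0.1400
  C_21 = −[(-0.25)(0.90) − (-0.30)(-0.35)] = 0.3300
  C_22 = (0.80)(0.90) − (-0.30)(-0.10) = 0.6900
  C_23 = −[(0.80)(-0.35) − (-0.25)(-0.10)] = 0.3050
  C_31 = (-0.25)(-0.05) − (-0.30)(0.70) = 0.2225
  C_32 = −[(0.80)(-0.05) − (-0.30)(-0.20)] = 0.1000
  C_33 = (0.80)(0.70) − (-0.25)(-0.20) = 0.5100
det(I−A) = Σ_j (I−A)_1j·C_1j = (0.80)(0.6125) + (-0.25)(0.1850) + (-0.30)(0.1400) = 0.40175
adj(I−A) = Cᵀ =
  [ 0.6125   0.3300   0.2225]
  [ 0.1850   0.6900   0.1000]
  [ 0.1400   0.3050   0.5100]
(I − A)⁻¹ = adj(I−A) / det(I−A) ≈
  [   1.5246     0.8214     0.5538]
  [   0.4605     1.7175     0.2489]
  [   0.3485     0.7592     1.2694]
x = (I − A)⁻¹ d = adj(I−A)·d / det(I−A), with det(I−A) = 0.40175:
  x_F = (0.6125·125 + 0.3300·500 + 0.2225·425) / 0.40175 = 336.125 / 0.40175 ≈ 836.65
  x_C = (0.1850·125 + 0.6900·500 + 0.1000·425) / 0.40175 = 410.625 / 0.40175 ≈ 1022.09
  x_P = (0.1400·125 + 0.3050·500 + 0.5100·425) / 0.40175 = 386.75 / 0.40175 ≈ 962.66

x_F = 836.65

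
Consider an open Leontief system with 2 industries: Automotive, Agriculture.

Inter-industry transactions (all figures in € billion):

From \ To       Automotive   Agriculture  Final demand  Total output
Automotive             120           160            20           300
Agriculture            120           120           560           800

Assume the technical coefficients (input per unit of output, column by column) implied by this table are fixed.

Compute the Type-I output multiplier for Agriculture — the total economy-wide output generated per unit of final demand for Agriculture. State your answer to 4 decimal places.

m_2 = 1.8605

Technical coefficients a_ij = z_ij / X_j:
  a_11 = 120/300 = 0.40, a_21 = 120/300 = 0.40
  a_12 = 160/800 = 0.20, a_22 = 120/800 = 0.15
I − A =
  [   0.60    -0.20]
  [  -0.40     0.85]
det(I−A) = (0.60)(0.85) − (-0.20)(-0.40) = 0.4300
adj(I−A) = [[0.85, 0.20], [0.40, 0.60]]
(I − A)⁻¹ = adj(I−A) / det(I−A) ≈
  [   1.97674     0.46512]
  [   0.93023     1.39535]
The output multiplier for sector j is the column-j sum of the Leontief inverse (I − A)⁻¹ = adj(I−A) / det(I−A).
Column 2 of adj(I−A): (0.20, 0.60); det(I−A) = 0.4300.
m_2 = (0.20 + 0.60) / 0.4300 = 0.80 / 0.4300 ≈ 1.8605.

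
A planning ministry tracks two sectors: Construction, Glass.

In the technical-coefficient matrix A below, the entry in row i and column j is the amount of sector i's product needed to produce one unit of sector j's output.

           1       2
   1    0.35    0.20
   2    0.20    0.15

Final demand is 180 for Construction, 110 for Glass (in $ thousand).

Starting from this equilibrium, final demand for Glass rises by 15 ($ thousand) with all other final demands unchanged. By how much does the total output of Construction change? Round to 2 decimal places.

I − A =
  [   0.65    -0.20]
  [  -0.20     0.85]
det(I−A) = (0.65)(0.85) − (-0.20)(-0.20) = 0.5125
adj(I−A) = [[0.85, 0.20], [0.20, 0.65]]
(I − A)⁻¹ = adj(I−A) / det(I−A) ≈
  [   1.6585     0.3902]
  [   0.3902     1.2683]
Δx = (I − A)⁻¹ Δd with Δd having +15 in the Glass component and 0 elsewhere.
So Δx_1 = L_12 · (+15), where L_12 = adj(I−A)_12 / det(I−A) = 0.20 / 0.5125.
Δx_1 = 0.20 × (+15) / 0.5125 = 3.00 / 0.5125 ≈ 5.85.

Δx_1 = 5.85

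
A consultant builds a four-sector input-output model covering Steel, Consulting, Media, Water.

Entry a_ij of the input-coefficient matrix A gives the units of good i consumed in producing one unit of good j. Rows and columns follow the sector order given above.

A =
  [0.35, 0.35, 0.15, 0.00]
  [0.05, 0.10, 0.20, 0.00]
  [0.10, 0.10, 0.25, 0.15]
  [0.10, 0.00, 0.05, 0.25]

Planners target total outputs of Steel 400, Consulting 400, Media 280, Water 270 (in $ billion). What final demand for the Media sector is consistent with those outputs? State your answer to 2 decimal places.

I − A =
  [   0.65    -0.35    -0.15     0.00]
  [  -0.05     0.90    -0.20     0.00]
  [  -0.10    -0.10     0.75    -0.15]
  [  -0.10     0.00    -0.05     0.75]
d = (I − A) x:
  d_1 = (+0.65)·400 + (-0.35)·400 + (-0.15)·280 + (+0.00)·270 = 78.00
  d_2 = (-0.05)·400 + (+0.90)·400 + (-0.20)·280 + (+0.00)·270 = 284.00
  d_3 = (-0.10)·400 + (-0.10)·400 + (+0.75)·280 + (-0.15)·270 = 89.50
  d_4 = (-0.10)·400 + (+0.00)·400 + (-0.05)·280 + (+0.75)·270 = 148.50

d_3 = 89.50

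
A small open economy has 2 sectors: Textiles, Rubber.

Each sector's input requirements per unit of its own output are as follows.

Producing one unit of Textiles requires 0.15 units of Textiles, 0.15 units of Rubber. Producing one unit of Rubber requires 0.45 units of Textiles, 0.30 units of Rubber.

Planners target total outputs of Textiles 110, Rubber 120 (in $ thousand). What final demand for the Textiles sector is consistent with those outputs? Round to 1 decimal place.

d_T = 39.5

I − A =
  [   0.85    -0.45]
  [  -0.15     0.70]
d = (I − A) x:
  d_T = (+0.85)·110 + (-0.45)·120 = 39.5
  d_R = (-0.15)·110 + (+0.70)·120 = 67.5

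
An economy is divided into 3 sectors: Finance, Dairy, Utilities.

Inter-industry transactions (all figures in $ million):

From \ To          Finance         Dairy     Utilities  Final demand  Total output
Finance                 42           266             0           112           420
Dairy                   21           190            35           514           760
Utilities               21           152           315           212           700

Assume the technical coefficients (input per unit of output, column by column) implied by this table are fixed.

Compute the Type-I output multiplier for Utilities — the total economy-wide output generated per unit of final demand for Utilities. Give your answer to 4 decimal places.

Technical coefficients a_ij = z_ij / X_j:
  a_FF = 42/420 = 0.10, a_DF = 21/420 = 0.05, a_UF = 21/420 = 0.05
  a_FD = 266/760 = 0.35, a_DD = 190/760 = 0.25, a_UD = 152/760 = 0.20
  a_FU = 0/700 = 0.00, a_DU = 35/700 = 0.05, a_UU = 315/700 = 0.45
I − A =
  [   0.90    -0.35     0.00]
  [  -0.05     0.75    -0.05]
  [  -0.05    -0.20     0.55]
Cofactors of I−A, C_ij = (−1)^(i+j)·(minor ij) (rows/columns in the sector order above):
  C_11 = (0.75)(0.55) − (-0.05)(-0.20) = 0.4025
  C_12 = −[(-0.05)(0.55) − (-0.05)(-0.05)] = 0.0300
  C_13 = (-0.05)(-0.20) − (0.75)(-0.05) = 0.0475
  C_21 = −[(-0.35)(0.55) − (0.00)(-0.20)] = 0.1925
  C_22 = (0.90)(0.55) − (0.00)(-0.05) = 0.4950
  C_23 = −[(0.90)(-0.20) − (-0.35)(-0.05)] = 0.1975
  C_31 = (-0.35)(-0.05) − (0.00)(0.75) = 0.0175
  C_32 = −[(0.90)(-0.05) − (0.00)(-0.05)] = 0.0450
  C_33 = (0.90)(0.75) − (-0.35)(-0.05) = 0.6575
det(I−A) = Σ_j (I−A)_1j·C_1j = (0.90)(0.4025) + (-0.35)(0.0300) + (0.00)(0.0475) = 0.35175
adj(I−A) = Cᵀ =
  [ 0.4025   0.1925   0.0175]
  [ 0.0300   0.4950   0.0450]
  [ 0.0475   0.1975   0.6575]
(I − A)⁻¹ = adj(I−A) / det(I−A) ≈
  [   1.14428     0.54726     0.04975]
  [   0.08529     1.40725     0.12793]
  [   0.13504     0.56148     1.86923]
The output multiplier for sector j is the column-j sum of the Leontief inverse (I − A)⁻¹ = adj(I−A) / det(I−A).
Column U of adj(I−A): (0.0175, 0.0450, 0.6575); det(I−A) = 0.35175.
m_U = (0.0175 + 0.0450 + 0.6575) / 0.35175 = 0.72 / 0.35175 ≈ 2.0469.

m_U = 2.0469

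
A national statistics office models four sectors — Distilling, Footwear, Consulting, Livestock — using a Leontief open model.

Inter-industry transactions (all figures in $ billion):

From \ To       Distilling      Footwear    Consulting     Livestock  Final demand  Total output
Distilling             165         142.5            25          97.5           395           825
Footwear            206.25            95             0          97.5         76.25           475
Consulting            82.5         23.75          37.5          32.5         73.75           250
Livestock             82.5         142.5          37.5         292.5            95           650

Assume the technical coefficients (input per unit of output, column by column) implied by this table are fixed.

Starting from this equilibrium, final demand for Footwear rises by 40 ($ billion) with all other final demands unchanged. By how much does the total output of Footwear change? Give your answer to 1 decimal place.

Δx_F = 70.6

Technical coefficients a_ij = z_ij / X_j:
  a_DD = 165/825 = 0.20, a_FD = 206.25/825 = 0.25, a_CD = 82.5/825 = 0.10, a_LD = 82.5/825 = 0.10
  a_DF = 142.5/475 = 0.30, a_FF = 95/475 = 0.20, a_CF = 23.75/475 = 0.05, a_LF = 142.5/475 = 0.30
  a_DC = 25/250 = 0.10, a_FC = 0/250 = 0.00, a_CC = 37.5/250 = 0.15, a_LC = 37.5/250 = 0.15
  a_DL = 97.5/650 = 0.15, a_FL = 97.5/650 = 0.15, a_CL = 32.5/650 = 0.05, a_LL = 292.5/650 = 0.45
I − A =
  [   0.80    -0.30    -0.10    -0.15]
  [  -0.25     0.80     0.00    -0.15]
  [  -0.10    -0.05     0.85    -0.05]
  [  -0.10    -0.30    -0.15     0.55]
Compute the cofactors C_ij = (−1)^(i+j)·(3×3 minor ij) of I−A; the adjugate is their transpose:
adj(I−A) = Cᵀ =
  [ 0.328625   0.181625   0.064250   0.145000]
  [ 0.130000   0.347000   0.038875   0.133625]
  [ 0.054875   0.055750   0.247000   0.052625]
  [ 0.145625   0.237500   0.100250   0.471000]
det(I−A) = Σ_j (I−A)_1j·C_1j = (0.80)(0.328625) + (-0.30)(0.130000) + (-0.10)(0.054875) + (-0.15)(0.145625) = 0.19656875
(I − A)⁻¹ = adj(I−A) / det(I−A) ≈
  [   1.6718     0.9240     0.3269     0.7377]
  [   0.6613     1.7653     0.1978     0.6798]
  [   0.2792     0.2836     1.2566     0.2677]
  [   0.7408     1.2082     0.5100     2.3961]
Δx = (I − A)⁻¹ Δd with Δd having +40 in the Footwear component and 0 elsewhere.
So Δx_F = L_FF · (+40), where L_FF = adj(I−A)_FF / det(I−A) = 0.347000 / 0.19656875.
Δx_F = 0.347000 × (+40) / 0.19656875 = 13.88 / 0.19656875 ≈ 70.6.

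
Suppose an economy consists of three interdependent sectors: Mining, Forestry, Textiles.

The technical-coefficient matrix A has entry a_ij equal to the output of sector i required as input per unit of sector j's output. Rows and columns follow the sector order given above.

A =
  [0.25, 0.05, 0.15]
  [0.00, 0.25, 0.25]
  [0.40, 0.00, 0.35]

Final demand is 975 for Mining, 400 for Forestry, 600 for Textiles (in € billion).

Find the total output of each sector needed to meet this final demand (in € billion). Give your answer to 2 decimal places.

x_M = 1784.75, x_F = 1207.13, x_T = 2021.39

I − A =
  [   0.75    -0.05    -0.15]
  [   0.00     0.75    -0.25]
  [  -0.40     0.00     0.65]
Cofactors of I−A, C_ij = (−1)^(i+j)·(minor ij) (rows/columns in the sector order above):
  C_11 = (0.75)(0.65) − (-0.25)(0.00) = 0.4875
  C_12 = −[(0.00)(0.65) − (-0.25)(-0.40)] = 0.1000
  C_13 = (0.00)(0.00) − (0.75)(-0.40) = 0.3000
  C_21 = −[(-0.05)(0.65) − (-0.15)(0.00)] = 0.0325
  C_22 = (0.75)(0.65) − (-0.15)(-0.40) = 0.4275
  C_23 = −[(0.75)(0.00) − (-0.05)(-0.40)] = 0.0200
  C_31 = (-0.05)(-0.25) − (-0.15)(0.75) = 0.1250
  C_32 = −[(0.75)(-0.25) − (-0.15)(0.00)] = 0.1875
  C_33 = (0.75)(0.75) − (-0.05)(0.00) = 0.5625
det(I−A) = Σ_j (I−A)_1j·C_1j = (0.75)(0.4875) + (-0.05)(0.1000) + (-0.15)(0.3000) = 0.315625
adj(I−A) = Cᵀ =
  [ 0.4875   0.0325   0.1250]
  [ 0.1000   0.4275   0.1875]
  [ 0.3000   0.0200   0.5625]
(I − A)⁻¹ = adj(I−A) / det(I−A) ≈
  [   1.5446     0.1030     0.3960]
  [   0.3168     1.3545     0.5941]
  [   0.9505     0.0634     1.7822]
x = (I − A)⁻¹ d = adj(I−A)·d / det(I−A), with det(I−A) = 0.315625:
  x_M = (0.4875·975 + 0.0325·400 + 0.1250·600) / 0.315625 = 563.3125 / 0.315625 ≈ 1784.75
  x_F = (0.1000·975 + 0.4275·400 + 0.1875·600) / 0.315625 = 381.00 / 0.315625 ≈ 1207.13
  x_T = (0.3000·975 + 0.0200·400 + 0.5625·600) / 0.315625 = 638.00 / 0.315625 ≈ 2021.39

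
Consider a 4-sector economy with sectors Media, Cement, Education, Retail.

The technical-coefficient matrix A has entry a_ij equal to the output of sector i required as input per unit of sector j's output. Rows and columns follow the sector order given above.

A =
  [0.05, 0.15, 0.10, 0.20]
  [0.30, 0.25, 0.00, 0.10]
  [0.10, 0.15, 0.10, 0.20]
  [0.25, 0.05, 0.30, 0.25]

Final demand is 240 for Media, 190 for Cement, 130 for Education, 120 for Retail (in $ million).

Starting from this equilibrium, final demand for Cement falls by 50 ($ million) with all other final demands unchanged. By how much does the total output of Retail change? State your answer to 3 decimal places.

I − A =
  [   0.95    -0.15    -0.10    -0.20]
  [  -0.30     0.75     0.00    -0.10]
  [  -0.10    -0.15     0.90    -0.20]
  [  -0.25    -0.05    -0.30     0.75]
Compute the cofactors C_ij = (−1)^(i+j)·(3×3 minor ij) of I−A; the adjugate is their transpose:
adj(I−A) = Cᵀ =
  [ 0.452250   0.122500   0.105250   0.165000]
  [ 0.210000   0.520750   0.071500   0.144500]
  [ 0.133750   0.128625   0.451625   0.173250]
  [ 0.218250   0.127000   0.220500   0.588750]
det(I−A) = Σ_j (I−A)_1j·C_1j = (0.95)(0.452250) + (-0.15)(0.210000) + (-0.10)(0.133750) + (-0.20)(0.218250) = 0.3411125
(I − A)⁻¹ = adj(I−A) / det(I−A) ≈
  [   1.3258     0.3591     0.3085     0.4837]
  [   0.6156     1.5266     0.2096     0.4236]
  [   0.3921     0.3771     1.3240     0.5079]
  [   0.6398     0.3723     0.6464     1.7260]
Δx = (I − A)⁻¹ Δd with Δd having -50 in the Cement component and 0 elsewhere.
So Δx_R = L_RC · (-50), where L_RC = adj(I−A)_RC / det(I−A) = 0.127000 / 0.3411125.
Δx_R = 0.127000 × (-50) / 0.3411125 = -6.35 / 0.3411125 ≈ -18.616.

Δx_R = -18.616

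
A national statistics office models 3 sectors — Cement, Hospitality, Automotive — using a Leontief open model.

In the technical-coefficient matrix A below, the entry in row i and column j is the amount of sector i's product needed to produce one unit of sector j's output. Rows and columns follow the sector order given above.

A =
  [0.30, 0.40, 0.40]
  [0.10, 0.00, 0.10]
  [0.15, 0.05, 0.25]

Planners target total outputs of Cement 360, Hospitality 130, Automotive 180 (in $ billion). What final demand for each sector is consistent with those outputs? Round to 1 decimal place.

I − A =
  [   0.70    -0.40    -0.40]
  [  -0.10     1.00    -0.10]
  [  -0.15    -0.05     0.75]
d = (I − A) x:
  d_C = (+0.70)·360 + (-0.40)·130 + (-0.40)·180 = 128.0
  d_H = (-0.10)·360 + (+1.00)·130 + (-0.10)·180 = 76.0
  d_A = (-0.15)·360 + (-0.05)·130 + (+0.75)·180 = 74.5

d_C = 128.0, d_H = 76.0, d_A = 74.5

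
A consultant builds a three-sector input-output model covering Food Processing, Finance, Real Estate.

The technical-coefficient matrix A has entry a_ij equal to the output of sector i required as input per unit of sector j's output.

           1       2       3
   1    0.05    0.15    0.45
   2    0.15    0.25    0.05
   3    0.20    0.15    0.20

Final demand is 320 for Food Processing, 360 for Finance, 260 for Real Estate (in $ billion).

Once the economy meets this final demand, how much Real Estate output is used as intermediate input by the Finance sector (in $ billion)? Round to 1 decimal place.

I − A =
  [   0.95    -0.15    -0.45]
  [  -0.15     0.75    -0.05]
  [  -0.20    -0.15     0.80]
Cofactors of I−A, C_ij = (−1)^(i+j)·(minor ij) (rows/columns in the sector order above):
  C_11 = (0.75)(0.80) − (-0.05)(-0.15) = 0.5925
  C_12 = −[(-0.15)(0.80) − (-0.05)(-0.20)] = 0.1300
  C_13 = (-0.15)(-0.15) − (0.75)(-0.20) = 0.1725
  C_21 = −[(-0.15)(0.80) − (-0.45)(-0.15)] = 0.1875
  C_22 = (0.95)(0.80) − (-0.45)(-0.20) = 0.6700
  C_23 = −[(0.95)(-0.15) − (-0.15)(-0.20)] = 0.1725
  C_31 = (-0.15)(-0.05) − (-0.45)(0.75) = 0.3450
  C_32 = −[(0.95)(-0.05) − (-0.45)(-0.15)] = 0.1150
  C_33 = (0.95)(0.75) − (-0.15)(-0.15) = 0.6900
det(I−A) = Σ_j (I−A)_1j·C_1j = (0.95)(0.5925) + (-0.15)(0.1300) + (-0.45)(0.1725) = 0.46575
adj(I−A) = Cᵀ =
  [ 0.5925   0.1875   0.3450]
  [ 0.1300   0.6700   0.1150]
  [ 0.1725   0.1725   0.6900]
(I − A)⁻¹ = adj(I−A) / det(I−A) ≈
  [   1.2721     0.4026     0.7407]
  [   0.2791     1.4385     0.2469]
  [   0.3704     0.3704     1.4815]
First solve x = (I − A)⁻¹ d = adj(I−A)·d / det(I−A); in particular x_2 = (0.1300·320 + 0.6700·360 + 0.1150·260) / 0.46575 = 312.70 / 0.46575 ≈ 671.390.
Intermediate flow from 3 to 2: z_32 = a_32 · x_2 = 0.15 × 312.70 / 0.46575 = 46.905 / 0.46575 ≈ 100.7.

z_32 = 100.7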